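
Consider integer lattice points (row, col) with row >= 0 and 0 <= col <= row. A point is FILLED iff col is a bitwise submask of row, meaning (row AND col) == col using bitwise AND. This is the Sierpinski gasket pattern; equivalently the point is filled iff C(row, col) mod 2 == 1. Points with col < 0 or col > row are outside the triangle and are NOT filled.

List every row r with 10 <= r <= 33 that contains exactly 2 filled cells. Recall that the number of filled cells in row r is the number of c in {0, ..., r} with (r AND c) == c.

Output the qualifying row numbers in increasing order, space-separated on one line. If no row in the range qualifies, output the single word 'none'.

Answer: 16 32

Derivation:
Row r has 2^popcount(r) filled cells, so we need popcount(r) = log2(2) = 1.
Scan r = 10..33 and keep those with exactly 1 one-bits:
r=10=1010 popcount=2 -> skip
r=11=1011 popcount=3 -> skip
r=12=1100 popcount=2 -> skip
r=13=1101 popcount=3 -> skip
r=14=1110 popcount=3 -> skip
r=15=1111 popcount=4 -> skip
r=16=10000 popcount=1 -> KEEP
r=17=10001 popcount=2 -> skip
r=18=10010 popcount=2 -> skip
r=19=10011 popcount=3 -> skip
r=20=10100 popcount=2 -> skip
r=21=10101 popcount=3 -> skip
r=22=10110 popcount=3 -> skip
r=23=10111 popcount=4 -> skip
r=24=11000 popcount=2 -> skip
r=25=11001 popcount=3 -> skip
r=26=11010 popcount=3 -> skip
r=27=11011 popcount=4 -> skip
r=28=11100 popcount=3 -> skip
r=29=11101 popcount=4 -> skip
r=30=11110 popcount=4 -> skip
r=31=11111 popcount=5 -> skip
r=32=100000 popcount=1 -> KEEP
r=33=100001 popcount=2 -> skip
Kept rows: 16 32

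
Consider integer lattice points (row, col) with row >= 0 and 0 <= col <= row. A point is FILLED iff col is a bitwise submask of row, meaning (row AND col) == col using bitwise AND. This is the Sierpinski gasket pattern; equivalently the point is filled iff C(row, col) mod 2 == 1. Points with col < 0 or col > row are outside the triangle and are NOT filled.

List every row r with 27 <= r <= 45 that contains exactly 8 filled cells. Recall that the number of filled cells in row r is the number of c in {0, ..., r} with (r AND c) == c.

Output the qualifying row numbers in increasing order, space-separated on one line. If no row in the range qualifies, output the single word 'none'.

Answer: 28 35 37 38 41 42 44

Derivation:
Row r has 2^popcount(r) filled cells, so we need popcount(r) = log2(8) = 3.
Scan r = 27..45 and keep those with exactly 3 one-bits:
r=27=11011 popcount=4 -> skip
r=28=11100 popcount=3 -> KEEP
r=29=11101 popcount=4 -> skip
r=30=11110 popcount=4 -> skip
r=31=11111 popcount=5 -> skip
r=32=100000 popcount=1 -> skip
r=33=100001 popcount=2 -> skip
r=34=100010 popcount=2 -> skip
r=35=100011 popcount=3 -> KEEP
r=36=100100 popcount=2 -> skip
r=37=100101 popcount=3 -> KEEP
r=38=100110 popcount=3 -> KEEP
r=39=100111 popcount=4 -> skip
r=40=101000 popcount=2 -> skip
r=41=101001 popcount=3 -> KEEP
r=42=101010 popcount=3 -> KEEP
r=43=101011 popcount=4 -> skip
r=44=101100 popcount=3 -> KEEP
r=45=101101 popcount=4 -> skip
Kept rows: 28 35 37 38 41 42 44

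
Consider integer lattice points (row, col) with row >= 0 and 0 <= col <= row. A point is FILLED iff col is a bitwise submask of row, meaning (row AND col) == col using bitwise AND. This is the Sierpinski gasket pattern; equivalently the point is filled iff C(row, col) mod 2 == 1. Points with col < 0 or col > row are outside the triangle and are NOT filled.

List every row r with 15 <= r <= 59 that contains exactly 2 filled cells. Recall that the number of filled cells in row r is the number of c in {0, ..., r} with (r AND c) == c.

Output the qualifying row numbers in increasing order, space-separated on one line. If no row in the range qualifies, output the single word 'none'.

Row r has 2^popcount(r) filled cells, so we need popcount(r) = log2(2) = 1.
Scan r = 15..59 and keep those with exactly 1 one-bits:
r=15=1111 popcount=4 -> skip
r=16=10000 popcount=1 -> KEEP
r=17=10001 popcount=2 -> skip
r=18=10010 popcount=2 -> skip
r=19=10011 popcount=3 -> skip
r=20=10100 popcount=2 -> skip
r=21=10101 popcount=3 -> skip
r=22=10110 popcount=3 -> skip
r=23=10111 popcount=4 -> skip
r=24=11000 popcount=2 -> skip
r=25=11001 popcount=3 -> skip
r=26=11010 popcount=3 -> skip
r=27=11011 popcount=4 -> skip
r=28=11100 popcount=3 -> skip
r=29=11101 popcount=4 -> skip
r=30=11110 popcount=4 -> skip
r=31=11111 popcount=5 -> skip
r=32=100000 popcount=1 -> KEEP
r=33=100001 popcount=2 -> skip
r=34=100010 popcount=2 -> skip
r=35=100011 popcount=3 -> skip
r=36=100100 popcount=2 -> skip
r=37=100101 popcount=3 -> skip
r=38=100110 popcount=3 -> skip
r=39=100111 popcount=4 -> skip
r=40=101000 popcount=2 -> skip
r=41=101001 popcount=3 -> skip
r=42=101010 popcount=3 -> skip
r=43=101011 popcount=4 -> skip
r=44=101100 popcount=3 -> skip
r=45=101101 popcount=4 -> skip
r=46=101110 popcount=4 -> skip
r=47=101111 popcount=5 -> skip
r=48=110000 popcount=2 -> skip
r=49=110001 popcount=3 -> skip
r=50=110010 popcount=3 -> skip
r=51=110011 popcount=4 -> skip
r=52=110100 popcount=3 -> skip
r=53=110101 popcount=4 -> skip
r=54=110110 popcount=4 -> skip
r=55=110111 popcount=5 -> skip
r=56=111000 popcount=3 -> skip
r=57=111001 popcount=4 -> skip
r=58=111010 popcount=4 -> skip
r=59=111011 popcount=5 -> skip
Kept rows: 16 32

Answer: 16 32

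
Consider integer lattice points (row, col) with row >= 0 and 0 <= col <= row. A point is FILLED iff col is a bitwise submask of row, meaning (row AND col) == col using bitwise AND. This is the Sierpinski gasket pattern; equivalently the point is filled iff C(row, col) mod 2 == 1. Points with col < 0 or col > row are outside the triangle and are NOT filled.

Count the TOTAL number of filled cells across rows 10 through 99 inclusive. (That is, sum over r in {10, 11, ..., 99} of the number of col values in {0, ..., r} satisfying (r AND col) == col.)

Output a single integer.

r10=1010 pc2: +4 =4
r11=1011 pc3: +8 =12
r12=1100 pc2: +4 =16
r13=1101 pc3: +8 =24
r14=1110 pc3: +8 =32
r15=1111 pc4: +16 =48
r16=10000 pc1: +2 =50
r17=10001 pc2: +4 =54
r18=10010 pc2: +4 =58
r19=10011 pc3: +8 =66
r20=10100 pc2: +4 =70
r21=10101 pc3: +8 =78
r22=10110 pc3: +8 =86
r23=10111 pc4: +16 =102
r24=11000 pc2: +4 =106
r25=11001 pc3: +8 =114
r26=11010 pc3: +8 =122
r27=11011 pc4: +16 =138
r28=11100 pc3: +8 =146
r29=11101 pc4: +16 =162
r30=11110 pc4: +16 =178
r31=11111 pc5: +32 =210
r32=100000 pc1: +2 =212
r33=100001 pc2: +4 =216
r34=100010 pc2: +4 =220
r35=100011 pc3: +8 =228
r36=100100 pc2: +4 =232
r37=100101 pc3: +8 =240
r38=100110 pc3: +8 =248
r39=100111 pc4: +16 =264
r40=101000 pc2: +4 =268
r41=101001 pc3: +8 =276
r42=101010 pc3: +8 =284
r43=101011 pc4: +16 =300
r44=101100 pc3: +8 =308
r45=101101 pc4: +16 =324
r46=101110 pc4: +16 =340
r47=101111 pc5: +32 =372
r48=110000 pc2: +4 =376
r49=110001 pc3: +8 =384
r50=110010 pc3: +8 =392
r51=110011 pc4: +16 =408
r52=110100 pc3: +8 =416
r53=110101 pc4: +16 =432
r54=110110 pc4: +16 =448
r55=110111 pc5: +32 =480
r56=111000 pc3: +8 =488
r57=111001 pc4: +16 =504
r58=111010 pc4: +16 =520
r59=111011 pc5: +32 =552
r60=111100 pc4: +16 =568
r61=111101 pc5: +32 =600
r62=111110 pc5: +32 =632
r63=111111 pc6: +64 =696
r64=1000000 pc1: +2 =698
r65=1000001 pc2: +4 =702
r66=1000010 pc2: +4 =706
r67=1000011 pc3: +8 =714
r68=1000100 pc2: +4 =718
r69=1000101 pc3: +8 =726
r70=1000110 pc3: +8 =734
r71=1000111 pc4: +16 =750
r72=1001000 pc2: +4 =754
r73=1001001 pc3: +8 =762
r74=1001010 pc3: +8 =770
r75=1001011 pc4: +16 =786
r76=1001100 pc3: +8 =794
r77=1001101 pc4: +16 =810
r78=1001110 pc4: +16 =826
r79=1001111 pc5: +32 =858
r80=1010000 pc2: +4 =862
r81=1010001 pc3: +8 =870
r82=1010010 pc3: +8 =878
r83=1010011 pc4: +16 =894
r84=1010100 pc3: +8 =902
r85=1010101 pc4: +16 =918
r86=1010110 pc4: +16 =934
r87=1010111 pc5: +32 =966
r88=1011000 pc3: +8 =974
r89=1011001 pc4: +16 =990
r90=1011010 pc4: +16 =1006
r91=1011011 pc5: +32 =1038
r92=1011100 pc4: +16 =1054
r93=1011101 pc5: +32 =1086
r94=1011110 pc5: +32 =1118
r95=1011111 pc6: +64 =1182
r96=1100000 pc2: +4 =1186
r97=1100001 pc3: +8 =1194
r98=1100010 pc3: +8 =1202
r99=1100011 pc4: +16 =1218

Answer: 1218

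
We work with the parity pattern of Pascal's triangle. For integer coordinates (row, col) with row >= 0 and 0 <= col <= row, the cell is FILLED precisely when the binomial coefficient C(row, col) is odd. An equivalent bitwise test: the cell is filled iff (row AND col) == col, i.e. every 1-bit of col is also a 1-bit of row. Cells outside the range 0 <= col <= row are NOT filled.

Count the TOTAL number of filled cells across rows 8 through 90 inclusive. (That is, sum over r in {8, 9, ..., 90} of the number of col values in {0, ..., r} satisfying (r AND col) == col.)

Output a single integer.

Answer: 1012

Derivation:
r8=1000 pc1: +2 =2
r9=1001 pc2: +4 =6
r10=1010 pc2: +4 =10
r11=1011 pc3: +8 =18
r12=1100 pc2: +4 =22
r13=1101 pc3: +8 =30
r14=1110 pc3: +8 =38
r15=1111 pc4: +16 =54
r16=10000 pc1: +2 =56
r17=10001 pc2: +4 =60
r18=10010 pc2: +4 =64
r19=10011 pc3: +8 =72
r20=10100 pc2: +4 =76
r21=10101 pc3: +8 =84
r22=10110 pc3: +8 =92
r23=10111 pc4: +16 =108
r24=11000 pc2: +4 =112
r25=11001 pc3: +8 =120
r26=11010 pc3: +8 =128
r27=11011 pc4: +16 =144
r28=11100 pc3: +8 =152
r29=11101 pc4: +16 =168
r30=11110 pc4: +16 =184
r31=11111 pc5: +32 =216
r32=100000 pc1: +2 =218
r33=100001 pc2: +4 =222
r34=100010 pc2: +4 =226
r35=100011 pc3: +8 =234
r36=100100 pc2: +4 =238
r37=100101 pc3: +8 =246
r38=100110 pc3: +8 =254
r39=100111 pc4: +16 =270
r40=101000 pc2: +4 =274
r41=101001 pc3: +8 =282
r42=101010 pc3: +8 =290
r43=101011 pc4: +16 =306
r44=101100 pc3: +8 =314
r45=101101 pc4: +16 =330
r46=101110 pc4: +16 =346
r47=101111 pc5: +32 =378
r48=110000 pc2: +4 =382
r49=110001 pc3: +8 =390
r50=110010 pc3: +8 =398
r51=110011 pc4: +16 =414
r52=110100 pc3: +8 =422
r53=110101 pc4: +16 =438
r54=110110 pc4: +16 =454
r55=110111 pc5: +32 =486
r56=111000 pc3: +8 =494
r57=111001 pc4: +16 =510
r58=111010 pc4: +16 =526
r59=111011 pc5: +32 =558
r60=111100 pc4: +16 =574
r61=111101 pc5: +32 =606
r62=111110 pc5: +32 =638
r63=111111 pc6: +64 =702
r64=1000000 pc1: +2 =704
r65=1000001 pc2: +4 =708
r66=1000010 pc2: +4 =712
r67=1000011 pc3: +8 =720
r68=1000100 pc2: +4 =724
r69=1000101 pc3: +8 =732
r70=1000110 pc3: +8 =740
r71=1000111 pc4: +16 =756
r72=1001000 pc2: +4 =760
r73=1001001 pc3: +8 =768
r74=1001010 pc3: +8 =776
r75=1001011 pc4: +16 =792
r76=1001100 pc3: +8 =800
r77=1001101 pc4: +16 =816
r78=1001110 pc4: +16 =832
r79=1001111 pc5: +32 =864
r80=1010000 pc2: +4 =868
r81=1010001 pc3: +8 =876
r82=1010010 pc3: +8 =884
r83=1010011 pc4: +16 =900
r84=1010100 pc3: +8 =908
r85=1010101 pc4: +16 =924
r86=1010110 pc4: +16 =940
r87=1010111 pc5: +32 =972
r88=1011000 pc3: +8 =980
r89=1011001 pc4: +16 =996
r90=1011010 pc4: +16 =1012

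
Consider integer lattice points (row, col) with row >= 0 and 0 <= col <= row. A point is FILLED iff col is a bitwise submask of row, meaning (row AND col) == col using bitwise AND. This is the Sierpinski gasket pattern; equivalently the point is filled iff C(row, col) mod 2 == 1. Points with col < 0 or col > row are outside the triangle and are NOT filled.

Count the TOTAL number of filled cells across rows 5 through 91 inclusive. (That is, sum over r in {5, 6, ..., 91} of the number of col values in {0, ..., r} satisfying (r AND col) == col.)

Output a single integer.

r5=101 pc2: +4 =4
r6=110 pc2: +4 =8
r7=111 pc3: +8 =16
r8=1000 pc1: +2 =18
r9=1001 pc2: +4 =22
r10=1010 pc2: +4 =26
r11=1011 pc3: +8 =34
r12=1100 pc2: +4 =38
r13=1101 pc3: +8 =46
r14=1110 pc3: +8 =54
r15=1111 pc4: +16 =70
r16=10000 pc1: +2 =72
r17=10001 pc2: +4 =76
r18=10010 pc2: +4 =80
r19=10011 pc3: +8 =88
r20=10100 pc2: +4 =92
r21=10101 pc3: +8 =100
r22=10110 pc3: +8 =108
r23=10111 pc4: +16 =124
r24=11000 pc2: +4 =128
r25=11001 pc3: +8 =136
r26=11010 pc3: +8 =144
r27=11011 pc4: +16 =160
r28=11100 pc3: +8 =168
r29=11101 pc4: +16 =184
r30=11110 pc4: +16 =200
r31=11111 pc5: +32 =232
r32=100000 pc1: +2 =234
r33=100001 pc2: +4 =238
r34=100010 pc2: +4 =242
r35=100011 pc3: +8 =250
r36=100100 pc2: +4 =254
r37=100101 pc3: +8 =262
r38=100110 pc3: +8 =270
r39=100111 pc4: +16 =286
r40=101000 pc2: +4 =290
r41=101001 pc3: +8 =298
r42=101010 pc3: +8 =306
r43=101011 pc4: +16 =322
r44=101100 pc3: +8 =330
r45=101101 pc4: +16 =346
r46=101110 pc4: +16 =362
r47=101111 pc5: +32 =394
r48=110000 pc2: +4 =398
r49=110001 pc3: +8 =406
r50=110010 pc3: +8 =414
r51=110011 pc4: +16 =430
r52=110100 pc3: +8 =438
r53=110101 pc4: +16 =454
r54=110110 pc4: +16 =470
r55=110111 pc5: +32 =502
r56=111000 pc3: +8 =510
r57=111001 pc4: +16 =526
r58=111010 pc4: +16 =542
r59=111011 pc5: +32 =574
r60=111100 pc4: +16 =590
r61=111101 pc5: +32 =622
r62=111110 pc5: +32 =654
r63=111111 pc6: +64 =718
r64=1000000 pc1: +2 =720
r65=1000001 pc2: +4 =724
r66=1000010 pc2: +4 =728
r67=1000011 pc3: +8 =736
r68=1000100 pc2: +4 =740
r69=1000101 pc3: +8 =748
r70=1000110 pc3: +8 =756
r71=1000111 pc4: +16 =772
r72=1001000 pc2: +4 =776
r73=1001001 pc3: +8 =784
r74=1001010 pc3: +8 =792
r75=1001011 pc4: +16 =808
r76=1001100 pc3: +8 =816
r77=1001101 pc4: +16 =832
r78=1001110 pc4: +16 =848
r79=1001111 pc5: +32 =880
r80=1010000 pc2: +4 =884
r81=1010001 pc3: +8 =892
r82=1010010 pc3: +8 =900
r83=1010011 pc4: +16 =916
r84=1010100 pc3: +8 =924
r85=1010101 pc4: +16 =940
r86=1010110 pc4: +16 =956
r87=1010111 pc5: +32 =988
r88=1011000 pc3: +8 =996
r89=1011001 pc4: +16 =1012
r90=1011010 pc4: +16 =1028
r91=1011011 pc5: +32 =1060

Answer: 1060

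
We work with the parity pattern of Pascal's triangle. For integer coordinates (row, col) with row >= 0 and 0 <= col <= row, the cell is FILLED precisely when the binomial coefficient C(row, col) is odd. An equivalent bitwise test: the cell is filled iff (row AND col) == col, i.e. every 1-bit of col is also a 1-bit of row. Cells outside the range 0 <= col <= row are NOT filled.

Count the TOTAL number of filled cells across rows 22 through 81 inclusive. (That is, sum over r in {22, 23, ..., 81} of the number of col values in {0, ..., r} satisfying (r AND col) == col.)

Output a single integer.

r22=10110 pc3: +8 =8
r23=10111 pc4: +16 =24
r24=11000 pc2: +4 =28
r25=11001 pc3: +8 =36
r26=11010 pc3: +8 =44
r27=11011 pc4: +16 =60
r28=11100 pc3: +8 =68
r29=11101 pc4: +16 =84
r30=11110 pc4: +16 =100
r31=11111 pc5: +32 =132
r32=100000 pc1: +2 =134
r33=100001 pc2: +4 =138
r34=100010 pc2: +4 =142
r35=100011 pc3: +8 =150
r36=100100 pc2: +4 =154
r37=100101 pc3: +8 =162
r38=100110 pc3: +8 =170
r39=100111 pc4: +16 =186
r40=101000 pc2: +4 =190
r41=101001 pc3: +8 =198
r42=101010 pc3: +8 =206
r43=101011 pc4: +16 =222
r44=101100 pc3: +8 =230
r45=101101 pc4: +16 =246
r46=101110 pc4: +16 =262
r47=101111 pc5: +32 =294
r48=110000 pc2: +4 =298
r49=110001 pc3: +8 =306
r50=110010 pc3: +8 =314
r51=110011 pc4: +16 =330
r52=110100 pc3: +8 =338
r53=110101 pc4: +16 =354
r54=110110 pc4: +16 =370
r55=110111 pc5: +32 =402
r56=111000 pc3: +8 =410
r57=111001 pc4: +16 =426
r58=111010 pc4: +16 =442
r59=111011 pc5: +32 =474
r60=111100 pc4: +16 =490
r61=111101 pc5: +32 =522
r62=111110 pc5: +32 =554
r63=111111 pc6: +64 =618
r64=1000000 pc1: +2 =620
r65=1000001 pc2: +4 =624
r66=1000010 pc2: +4 =628
r67=1000011 pc3: +8 =636
r68=1000100 pc2: +4 =640
r69=1000101 pc3: +8 =648
r70=1000110 pc3: +8 =656
r71=1000111 pc4: +16 =672
r72=1001000 pc2: +4 =676
r73=1001001 pc3: +8 =684
r74=1001010 pc3: +8 =692
r75=1001011 pc4: +16 =708
r76=1001100 pc3: +8 =716
r77=1001101 pc4: +16 =732
r78=1001110 pc4: +16 =748
r79=1001111 pc5: +32 =780
r80=1010000 pc2: +4 =784
r81=1010001 pc3: +8 =792

Answer: 792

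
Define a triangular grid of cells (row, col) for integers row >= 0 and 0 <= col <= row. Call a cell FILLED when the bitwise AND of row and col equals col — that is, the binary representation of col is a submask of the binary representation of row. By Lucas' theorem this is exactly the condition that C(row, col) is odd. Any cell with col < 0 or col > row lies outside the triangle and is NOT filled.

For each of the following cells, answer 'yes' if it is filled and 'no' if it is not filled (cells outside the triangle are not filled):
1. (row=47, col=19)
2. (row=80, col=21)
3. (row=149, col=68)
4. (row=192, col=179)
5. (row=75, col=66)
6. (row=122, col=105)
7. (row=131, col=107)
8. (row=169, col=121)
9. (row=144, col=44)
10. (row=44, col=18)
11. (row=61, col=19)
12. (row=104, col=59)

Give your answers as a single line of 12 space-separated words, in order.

Answer: no no no no yes no no no no no no no

Derivation:
(47,19): row=0b101111, col=0b10011, row AND col = 0b11 = 3; 3 != 19 -> empty
(80,21): row=0b1010000, col=0b10101, row AND col = 0b10000 = 16; 16 != 21 -> empty
(149,68): row=0b10010101, col=0b1000100, row AND col = 0b100 = 4; 4 != 68 -> empty
(192,179): row=0b11000000, col=0b10110011, row AND col = 0b10000000 = 128; 128 != 179 -> empty
(75,66): row=0b1001011, col=0b1000010, row AND col = 0b1000010 = 66; 66 == 66 -> filled
(122,105): row=0b1111010, col=0b1101001, row AND col = 0b1101000 = 104; 104 != 105 -> empty
(131,107): row=0b10000011, col=0b1101011, row AND col = 0b11 = 3; 3 != 107 -> empty
(169,121): row=0b10101001, col=0b1111001, row AND col = 0b101001 = 41; 41 != 121 -> empty
(144,44): row=0b10010000, col=0b101100, row AND col = 0b0 = 0; 0 != 44 -> empty
(44,18): row=0b101100, col=0b10010, row AND col = 0b0 = 0; 0 != 18 -> empty
(61,19): row=0b111101, col=0b10011, row AND col = 0b10001 = 17; 17 != 19 -> empty
(104,59): row=0b1101000, col=0b111011, row AND col = 0b101000 = 40; 40 != 59 -> empty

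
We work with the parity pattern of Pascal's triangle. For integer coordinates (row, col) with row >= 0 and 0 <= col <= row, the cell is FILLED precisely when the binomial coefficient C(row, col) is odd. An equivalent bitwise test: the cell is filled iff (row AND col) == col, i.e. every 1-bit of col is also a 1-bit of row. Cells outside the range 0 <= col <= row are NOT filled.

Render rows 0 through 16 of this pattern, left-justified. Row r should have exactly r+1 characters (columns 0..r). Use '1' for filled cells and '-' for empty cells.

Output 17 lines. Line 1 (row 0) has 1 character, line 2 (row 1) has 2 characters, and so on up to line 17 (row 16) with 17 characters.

Answer: 1
11
1-1
1111
1---1
11--11
1-1-1-1
11111111
1-------1
11------11
1-1-----1-1
1111----1111
1---1---1---1
11--11--11--11
1-1-1-1-1-1-1-1
1111111111111111
1---------------1

Derivation:
r0=0: 1
r1=1: 11
r2=10: 1-1
r3=11: 1111
r4=100: 1---1
r5=101: 11--11
r6=110: 1-1-1-1
r7=111: 11111111
r8=1000: 1-------1
r9=1001: 11------11
r10=1010: 1-1-----1-1
r11=1011: 1111----1111
r12=1100: 1---1---1---1
r13=1101: 11--11--11--11
r14=1110: 1-1-1-1-1-1-1-1
r15=1111: 1111111111111111
r16=10000: 1---------------1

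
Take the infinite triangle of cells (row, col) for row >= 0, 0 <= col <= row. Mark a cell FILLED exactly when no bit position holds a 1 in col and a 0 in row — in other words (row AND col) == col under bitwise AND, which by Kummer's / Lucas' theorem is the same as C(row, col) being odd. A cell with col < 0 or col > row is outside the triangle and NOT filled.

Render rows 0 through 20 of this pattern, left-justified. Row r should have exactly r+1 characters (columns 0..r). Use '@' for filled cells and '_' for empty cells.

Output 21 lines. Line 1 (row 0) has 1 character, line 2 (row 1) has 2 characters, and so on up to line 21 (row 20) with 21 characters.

r0=0: @
r1=1: @@
r2=10: @_@
r3=11: @@@@
r4=100: @___@
r5=101: @@__@@
r6=110: @_@_@_@
r7=111: @@@@@@@@
r8=1000: @_______@
r9=1001: @@______@@
r10=1010: @_@_____@_@
r11=1011: @@@@____@@@@
r12=1100: @___@___@___@
r13=1101: @@__@@__@@__@@
r14=1110: @_@_@_@_@_@_@_@
r15=1111: @@@@@@@@@@@@@@@@
r16=10000: @_______________@
r17=10001: @@______________@@
r18=10010: @_@_____________@_@
r19=10011: @@@@____________@@@@
r20=10100: @___@___________@___@

Answer: @
@@
@_@
@@@@
@___@
@@__@@
@_@_@_@
@@@@@@@@
@_______@
@@______@@
@_@_____@_@
@@@@____@@@@
@___@___@___@
@@__@@__@@__@@
@_@_@_@_@_@_@_@
@@@@@@@@@@@@@@@@
@_______________@
@@______________@@
@_@_____________@_@
@@@@____________@@@@
@___@___________@___@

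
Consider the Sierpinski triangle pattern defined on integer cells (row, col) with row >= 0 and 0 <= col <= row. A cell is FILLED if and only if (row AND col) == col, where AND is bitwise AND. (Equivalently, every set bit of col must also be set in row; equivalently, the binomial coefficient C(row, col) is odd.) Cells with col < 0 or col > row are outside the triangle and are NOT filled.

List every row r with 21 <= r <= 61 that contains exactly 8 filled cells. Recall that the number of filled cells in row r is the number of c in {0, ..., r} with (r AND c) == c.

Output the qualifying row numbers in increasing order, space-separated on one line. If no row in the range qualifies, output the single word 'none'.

Answer: 21 22 25 26 28 35 37 38 41 42 44 49 50 52 56

Derivation:
Row r has 2^popcount(r) filled cells, so we need popcount(r) = log2(8) = 3.
Scan r = 21..61 and keep those with exactly 3 one-bits:
r=21=10101 popcount=3 -> KEEP
r=22=10110 popcount=3 -> KEEP
r=23=10111 popcount=4 -> skip
r=24=11000 popcount=2 -> skip
r=25=11001 popcount=3 -> KEEP
r=26=11010 popcount=3 -> KEEP
r=27=11011 popcount=4 -> skip
r=28=11100 popcount=3 -> KEEP
r=29=11101 popcount=4 -> skip
r=30=11110 popcount=4 -> skip
r=31=11111 popcount=5 -> skip
r=32=100000 popcount=1 -> skip
r=33=100001 popcount=2 -> skip
r=34=100010 popcount=2 -> skip
r=35=100011 popcount=3 -> KEEP
r=36=100100 popcount=2 -> skip
r=37=100101 popcount=3 -> KEEP
r=38=100110 popcount=3 -> KEEP
r=39=100111 popcount=4 -> skip
r=40=101000 popcount=2 -> skip
r=41=101001 popcount=3 -> KEEP
r=42=101010 popcount=3 -> KEEP
r=43=101011 popcount=4 -> skip
r=44=101100 popcount=3 -> KEEP
r=45=101101 popcount=4 -> skip
r=46=101110 popcount=4 -> skip
r=47=101111 popcount=5 -> skip
r=48=110000 popcount=2 -> skip
r=49=110001 popcount=3 -> KEEP
r=50=110010 popcount=3 -> KEEP
r=51=110011 popcount=4 -> skip
r=52=110100 popcount=3 -> KEEP
r=53=110101 popcount=4 -> skip
r=54=110110 popcount=4 -> skip
r=55=110111 popcount=5 -> skip
r=56=111000 popcount=3 -> KEEP
r=57=111001 popcount=4 -> skip
r=58=111010 popcount=4 -> skip
r=59=111011 popcount=5 -> skip
r=60=111100 popcount=4 -> skip
r=61=111101 popcount=5 -> skip
Kept rows: 21 22 25 26 28 35 37 38 41 42 44 49 50 52 56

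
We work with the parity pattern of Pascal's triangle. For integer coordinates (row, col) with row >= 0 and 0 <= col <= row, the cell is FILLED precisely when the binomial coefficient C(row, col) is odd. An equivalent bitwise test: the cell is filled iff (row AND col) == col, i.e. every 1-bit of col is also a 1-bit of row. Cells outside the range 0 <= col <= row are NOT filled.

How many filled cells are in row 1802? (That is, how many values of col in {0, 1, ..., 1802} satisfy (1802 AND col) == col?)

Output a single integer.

1802 in binary = 11100001010
popcount(1802) = number of 1-bits in 11100001010 = 5
A col c satisfies (1802 AND c) == c iff every set bit of c is also set in 1802; each of the 5 set bits of 1802 can independently be on or off in c.
count = 2^5 = 32

Answer: 32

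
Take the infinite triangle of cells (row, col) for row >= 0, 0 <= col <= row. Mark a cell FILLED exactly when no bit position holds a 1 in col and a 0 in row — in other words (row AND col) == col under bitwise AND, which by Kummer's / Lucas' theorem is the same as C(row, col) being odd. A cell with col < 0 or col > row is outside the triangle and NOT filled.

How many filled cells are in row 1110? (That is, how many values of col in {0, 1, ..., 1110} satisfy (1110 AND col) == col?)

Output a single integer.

Answer: 32

Derivation:
1110 in binary = 10001010110
popcount(1110) = number of 1-bits in 10001010110 = 5
A col c satisfies (1110 AND c) == c iff every set bit of c is also set in 1110; each of the 5 set bits of 1110 can independently be on or off in c.
count = 2^5 = 32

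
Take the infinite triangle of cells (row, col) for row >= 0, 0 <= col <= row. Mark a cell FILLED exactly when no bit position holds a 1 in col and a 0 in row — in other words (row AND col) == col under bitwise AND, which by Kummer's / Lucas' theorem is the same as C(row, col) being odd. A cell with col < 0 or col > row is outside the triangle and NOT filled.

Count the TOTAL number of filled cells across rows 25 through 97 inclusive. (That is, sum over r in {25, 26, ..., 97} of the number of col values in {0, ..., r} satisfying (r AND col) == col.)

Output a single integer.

Answer: 1088

Derivation:
r25=11001 pc3: +8 =8
r26=11010 pc3: +8 =16
r27=11011 pc4: +16 =32
r28=11100 pc3: +8 =40
r29=11101 pc4: +16 =56
r30=11110 pc4: +16 =72
r31=11111 pc5: +32 =104
r32=100000 pc1: +2 =106
r33=100001 pc2: +4 =110
r34=100010 pc2: +4 =114
r35=100011 pc3: +8 =122
r36=100100 pc2: +4 =126
r37=100101 pc3: +8 =134
r38=100110 pc3: +8 =142
r39=100111 pc4: +16 =158
r40=101000 pc2: +4 =162
r41=101001 pc3: +8 =170
r42=101010 pc3: +8 =178
r43=101011 pc4: +16 =194
r44=101100 pc3: +8 =202
r45=101101 pc4: +16 =218
r46=101110 pc4: +16 =234
r47=101111 pc5: +32 =266
r48=110000 pc2: +4 =270
r49=110001 pc3: +8 =278
r50=110010 pc3: +8 =286
r51=110011 pc4: +16 =302
r52=110100 pc3: +8 =310
r53=110101 pc4: +16 =326
r54=110110 pc4: +16 =342
r55=110111 pc5: +32 =374
r56=111000 pc3: +8 =382
r57=111001 pc4: +16 =398
r58=111010 pc4: +16 =414
r59=111011 pc5: +32 =446
r60=111100 pc4: +16 =462
r61=111101 pc5: +32 =494
r62=111110 pc5: +32 =526
r63=111111 pc6: +64 =590
r64=1000000 pc1: +2 =592
r65=1000001 pc2: +4 =596
r66=1000010 pc2: +4 =600
r67=1000011 pc3: +8 =608
r68=1000100 pc2: +4 =612
r69=1000101 pc3: +8 =620
r70=1000110 pc3: +8 =628
r71=1000111 pc4: +16 =644
r72=1001000 pc2: +4 =648
r73=1001001 pc3: +8 =656
r74=1001010 pc3: +8 =664
r75=1001011 pc4: +16 =680
r76=1001100 pc3: +8 =688
r77=1001101 pc4: +16 =704
r78=1001110 pc4: +16 =720
r79=1001111 pc5: +32 =752
r80=1010000 pc2: +4 =756
r81=1010001 pc3: +8 =764
r82=1010010 pc3: +8 =772
r83=1010011 pc4: +16 =788
r84=1010100 pc3: +8 =796
r85=1010101 pc4: +16 =812
r86=1010110 pc4: +16 =828
r87=1010111 pc5: +32 =860
r88=1011000 pc3: +8 =868
r89=1011001 pc4: +16 =884
r90=1011010 pc4: +16 =900
r91=1011011 pc5: +32 =932
r92=1011100 pc4: +16 =948
r93=1011101 pc5: +32 =980
r94=1011110 pc5: +32 =1012
r95=1011111 pc6: +64 =1076
r96=1100000 pc2: +4 =1080
r97=1100001 pc3: +8 =1088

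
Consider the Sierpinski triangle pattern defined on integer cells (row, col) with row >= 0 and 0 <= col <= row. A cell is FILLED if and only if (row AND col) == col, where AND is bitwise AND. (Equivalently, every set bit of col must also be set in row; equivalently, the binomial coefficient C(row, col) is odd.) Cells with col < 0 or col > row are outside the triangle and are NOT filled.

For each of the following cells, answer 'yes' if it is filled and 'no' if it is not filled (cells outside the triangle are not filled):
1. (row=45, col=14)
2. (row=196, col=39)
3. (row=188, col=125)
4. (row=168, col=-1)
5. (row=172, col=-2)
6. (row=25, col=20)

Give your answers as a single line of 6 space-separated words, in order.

Answer: no no no no no no

Derivation:
(45,14): row=0b101101, col=0b1110, row AND col = 0b1100 = 12; 12 != 14 -> empty
(196,39): row=0b11000100, col=0b100111, row AND col = 0b100 = 4; 4 != 39 -> empty
(188,125): row=0b10111100, col=0b1111101, row AND col = 0b111100 = 60; 60 != 125 -> empty
(168,-1): col outside [0, 168] -> not filled
(172,-2): col outside [0, 172] -> not filled
(25,20): row=0b11001, col=0b10100, row AND col = 0b10000 = 16; 16 != 20 -> empty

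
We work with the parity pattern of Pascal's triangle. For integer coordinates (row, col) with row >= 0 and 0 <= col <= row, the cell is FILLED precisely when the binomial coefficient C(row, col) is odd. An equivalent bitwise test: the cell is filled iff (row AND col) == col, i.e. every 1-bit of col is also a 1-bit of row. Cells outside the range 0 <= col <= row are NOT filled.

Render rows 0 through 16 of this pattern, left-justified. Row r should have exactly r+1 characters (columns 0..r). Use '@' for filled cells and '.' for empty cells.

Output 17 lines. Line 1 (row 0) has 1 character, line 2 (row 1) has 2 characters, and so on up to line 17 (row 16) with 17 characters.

r0=0: @
r1=1: @@
r2=10: @.@
r3=11: @@@@
r4=100: @...@
r5=101: @@..@@
r6=110: @.@.@.@
r7=111: @@@@@@@@
r8=1000: @.......@
r9=1001: @@......@@
r10=1010: @.@.....@.@
r11=1011: @@@@....@@@@
r12=1100: @...@...@...@
r13=1101: @@..@@..@@..@@
r14=1110: @.@.@.@.@.@.@.@
r15=1111: @@@@@@@@@@@@@@@@
r16=10000: @...............@

Answer: @
@@
@.@
@@@@
@...@
@@..@@
@.@.@.@
@@@@@@@@
@.......@
@@......@@
@.@.....@.@
@@@@....@@@@
@...@...@...@
@@..@@..@@..@@
@.@.@.@.@.@.@.@
@@@@@@@@@@@@@@@@
@...............@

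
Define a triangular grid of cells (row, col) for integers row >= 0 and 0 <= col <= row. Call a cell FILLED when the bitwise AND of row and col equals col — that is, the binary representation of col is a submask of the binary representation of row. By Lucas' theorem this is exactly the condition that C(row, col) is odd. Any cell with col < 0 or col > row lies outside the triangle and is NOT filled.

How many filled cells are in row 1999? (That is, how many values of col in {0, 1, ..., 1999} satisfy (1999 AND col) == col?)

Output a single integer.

1999 in binary = 11111001111
popcount(1999) = number of 1-bits in 11111001111 = 9
A col c satisfies (1999 AND c) == c iff every set bit of c is also set in 1999; each of the 9 set bits of 1999 can independently be on or off in c.
count = 2^9 = 512

Answer: 512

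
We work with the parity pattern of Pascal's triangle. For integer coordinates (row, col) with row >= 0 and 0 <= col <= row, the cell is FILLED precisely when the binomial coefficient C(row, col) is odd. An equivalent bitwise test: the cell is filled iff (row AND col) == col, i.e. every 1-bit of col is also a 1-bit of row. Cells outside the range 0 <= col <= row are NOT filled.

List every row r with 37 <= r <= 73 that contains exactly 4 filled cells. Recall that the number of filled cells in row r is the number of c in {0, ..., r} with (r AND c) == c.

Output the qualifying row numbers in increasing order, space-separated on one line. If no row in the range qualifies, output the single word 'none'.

Answer: 40 48 65 66 68 72

Derivation:
Row r has 2^popcount(r) filled cells, so we need popcount(r) = log2(4) = 2.
Scan r = 37..73 and keep those with exactly 2 one-bits:
r=37=100101 popcount=3 -> skip
r=38=100110 popcount=3 -> skip
r=39=100111 popcount=4 -> skip
r=40=101000 popcount=2 -> KEEP
r=41=101001 popcount=3 -> skip
r=42=101010 popcount=3 -> skip
r=43=101011 popcount=4 -> skip
r=44=101100 popcount=3 -> skip
r=45=101101 popcount=4 -> skip
r=46=101110 popcount=4 -> skip
r=47=101111 popcount=5 -> skip
r=48=110000 popcount=2 -> KEEP
r=49=110001 popcount=3 -> skip
r=50=110010 popcount=3 -> skip
r=51=110011 popcount=4 -> skip
r=52=110100 popcount=3 -> skip
r=53=110101 popcount=4 -> skip
r=54=110110 popcount=4 -> skip
r=55=110111 popcount=5 -> skip
r=56=111000 popcount=3 -> skip
r=57=111001 popcount=4 -> skip
r=58=111010 popcount=4 -> skip
r=59=111011 popcount=5 -> skip
r=60=111100 popcount=4 -> skip
r=61=111101 popcount=5 -> skip
r=62=111110 popcount=5 -> skip
r=63=111111 popcount=6 -> skip
r=64=1000000 popcount=1 -> skip
r=65=1000001 popcount=2 -> KEEP
r=66=1000010 popcount=2 -> KEEP
r=67=1000011 popcount=3 -> skip
r=68=1000100 popcount=2 -> KEEP
r=69=1000101 popcount=3 -> skip
r=70=1000110 popcount=3 -> skip
r=71=1000111 popcount=4 -> skip
r=72=1001000 popcount=2 -> KEEP
r=73=1001001 popcount=3 -> skip
Kept rows: 40 48 65 66 68 72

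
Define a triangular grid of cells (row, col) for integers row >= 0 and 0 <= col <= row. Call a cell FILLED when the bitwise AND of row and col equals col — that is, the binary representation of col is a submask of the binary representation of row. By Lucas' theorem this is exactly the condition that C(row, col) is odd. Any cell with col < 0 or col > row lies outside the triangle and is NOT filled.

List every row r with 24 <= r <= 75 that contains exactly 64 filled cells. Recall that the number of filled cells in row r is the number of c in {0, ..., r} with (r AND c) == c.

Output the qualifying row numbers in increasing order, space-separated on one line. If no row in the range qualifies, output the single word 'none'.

Answer: 63

Derivation:
Row r has 2^popcount(r) filled cells, so we need popcount(r) = log2(64) = 6.
Scan r = 24..75 and keep those with exactly 6 one-bits:
r=24=11000 popcount=2 -> skip
r=25=11001 popcount=3 -> skip
r=26=11010 popcount=3 -> skip
r=27=11011 popcount=4 -> skip
r=28=11100 popcount=3 -> skip
r=29=11101 popcount=4 -> skip
r=30=11110 popcount=4 -> skip
r=31=11111 popcount=5 -> skip
r=32=100000 popcount=1 -> skip
r=33=100001 popcount=2 -> skip
r=34=100010 popcount=2 -> skip
r=35=100011 popcount=3 -> skip
r=36=100100 popcount=2 -> skip
r=37=100101 popcount=3 -> skip
r=38=100110 popcount=3 -> skip
r=39=100111 popcount=4 -> skip
r=40=101000 popcount=2 -> skip
r=41=101001 popcount=3 -> skip
r=42=101010 popcount=3 -> skip
r=43=101011 popcount=4 -> skip
r=44=101100 popcount=3 -> skip
r=45=101101 popcount=4 -> skip
r=46=101110 popcount=4 -> skip
r=47=101111 popcount=5 -> skip
r=48=110000 popcount=2 -> skip
r=49=110001 popcount=3 -> skip
r=50=110010 popcount=3 -> skip
r=51=110011 popcount=4 -> skip
r=52=110100 popcount=3 -> skip
r=53=110101 popcount=4 -> skip
r=54=110110 popcount=4 -> skip
r=55=110111 popcount=5 -> skip
r=56=111000 popcount=3 -> skip
r=57=111001 popcount=4 -> skip
r=58=111010 popcount=4 -> skip
r=59=111011 popcount=5 -> skip
r=60=111100 popcount=4 -> skip
r=61=111101 popcount=5 -> skip
r=62=111110 popcount=5 -> skip
r=63=111111 popcount=6 -> KEEP
r=64=1000000 popcount=1 -> skip
r=65=1000001 popcount=2 -> skip
r=66=1000010 popcount=2 -> skip
r=67=1000011 popcount=3 -> skip
r=68=1000100 popcount=2 -> skip
r=69=1000101 popcount=3 -> skip
r=70=1000110 popcount=3 -> skip
r=71=1000111 popcount=4 -> skip
r=72=1001000 popcount=2 -> skip
r=73=1001001 popcount=3 -> skip
r=74=1001010 popcount=3 -> skip
r=75=1001011 popcount=4 -> skip
Kept rows: 63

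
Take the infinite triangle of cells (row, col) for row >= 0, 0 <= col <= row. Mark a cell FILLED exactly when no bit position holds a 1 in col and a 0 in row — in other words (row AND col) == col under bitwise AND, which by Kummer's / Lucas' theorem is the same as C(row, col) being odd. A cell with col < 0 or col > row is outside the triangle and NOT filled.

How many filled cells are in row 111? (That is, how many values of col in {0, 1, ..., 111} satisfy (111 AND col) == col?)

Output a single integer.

111 in binary = 1101111
popcount(111) = number of 1-bits in 1101111 = 6
A col c satisfies (111 AND c) == c iff every set bit of c is also set in 111; each of the 6 set bits of 111 can independently be on or off in c.
count = 2^6 = 64

Answer: 64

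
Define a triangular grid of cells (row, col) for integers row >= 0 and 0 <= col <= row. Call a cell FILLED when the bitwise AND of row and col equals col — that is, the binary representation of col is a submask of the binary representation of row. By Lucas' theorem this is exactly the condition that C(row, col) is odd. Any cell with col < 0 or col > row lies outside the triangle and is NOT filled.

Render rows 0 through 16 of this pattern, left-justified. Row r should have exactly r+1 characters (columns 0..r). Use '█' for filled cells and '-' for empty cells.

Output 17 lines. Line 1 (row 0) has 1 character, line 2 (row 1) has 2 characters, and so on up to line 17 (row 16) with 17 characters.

Answer: █
██
█-█
████
█---█
██--██
█-█-█-█
████████
█-------█
██------██
█-█-----█-█
████----████
█---█---█---█
██--██--██--██
█-█-█-█-█-█-█-█
████████████████
█---------------█

Derivation:
r0=0: █
r1=1: ██
r2=10: █-█
r3=11: ████
r4=100: █---█
r5=101: ██--██
r6=110: █-█-█-█
r7=111: ████████
r8=1000: █-------█
r9=1001: ██------██
r10=1010: █-█-----█-█
r11=1011: ████----████
r12=1100: █---█---█---█
r13=1101: ██--██--██--██
r14=1110: █-█-█-█-█-█-█-█
r15=1111: ████████████████
r16=10000: █---------------█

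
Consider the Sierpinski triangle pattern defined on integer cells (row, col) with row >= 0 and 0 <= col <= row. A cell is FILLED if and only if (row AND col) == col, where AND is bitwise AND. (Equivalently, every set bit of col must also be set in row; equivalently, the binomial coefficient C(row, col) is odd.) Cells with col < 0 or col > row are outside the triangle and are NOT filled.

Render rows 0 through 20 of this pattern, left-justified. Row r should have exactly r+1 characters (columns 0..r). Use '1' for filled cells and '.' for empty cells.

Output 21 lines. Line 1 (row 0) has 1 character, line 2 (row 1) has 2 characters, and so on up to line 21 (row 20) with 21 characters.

Answer: 1
11
1.1
1111
1...1
11..11
1.1.1.1
11111111
1.......1
11......11
1.1.....1.1
1111....1111
1...1...1...1
11..11..11..11
1.1.1.1.1.1.1.1
1111111111111111
1...............1
11..............11
1.1.............1.1
1111............1111
1...1...........1...1

Derivation:
r0=0: 1
r1=1: 11
r2=10: 1.1
r3=11: 1111
r4=100: 1...1
r5=101: 11..11
r6=110: 1.1.1.1
r7=111: 11111111
r8=1000: 1.......1
r9=1001: 11......11
r10=1010: 1.1.....1.1
r11=1011: 1111....1111
r12=1100: 1...1...1...1
r13=1101: 11..11..11..11
r14=1110: 1.1.1.1.1.1.1.1
r15=1111: 1111111111111111
r16=10000: 1...............1
r17=10001: 11..............11
r18=10010: 1.1.............1.1
r19=10011: 1111............1111
r20=10100: 1...1...........1...1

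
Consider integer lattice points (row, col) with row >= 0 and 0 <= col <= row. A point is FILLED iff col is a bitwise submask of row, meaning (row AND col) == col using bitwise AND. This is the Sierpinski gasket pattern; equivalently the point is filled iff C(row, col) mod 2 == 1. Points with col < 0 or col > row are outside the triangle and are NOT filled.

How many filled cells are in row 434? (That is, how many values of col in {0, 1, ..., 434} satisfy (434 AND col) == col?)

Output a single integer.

434 in binary = 110110010
popcount(434) = number of 1-bits in 110110010 = 5
A col c satisfies (434 AND c) == c iff every set bit of c is also set in 434; each of the 5 set bits of 434 can independently be on or off in c.
count = 2^5 = 32

Answer: 32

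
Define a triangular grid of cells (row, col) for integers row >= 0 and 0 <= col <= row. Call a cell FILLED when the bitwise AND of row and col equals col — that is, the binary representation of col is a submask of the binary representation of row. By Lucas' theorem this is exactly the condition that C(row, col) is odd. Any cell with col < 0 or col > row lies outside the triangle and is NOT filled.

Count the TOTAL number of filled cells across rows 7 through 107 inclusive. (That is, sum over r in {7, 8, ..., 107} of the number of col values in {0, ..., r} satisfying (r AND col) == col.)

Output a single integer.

Answer: 1376

Derivation:
r7=111 pc3: +8 =8
r8=1000 pc1: +2 =10
r9=1001 pc2: +4 =14
r10=1010 pc2: +4 =18
r11=1011 pc3: +8 =26
r12=1100 pc2: +4 =30
r13=1101 pc3: +8 =38
r14=1110 pc3: +8 =46
r15=1111 pc4: +16 =62
r16=10000 pc1: +2 =64
r17=10001 pc2: +4 =68
r18=10010 pc2: +4 =72
r19=10011 pc3: +8 =80
r20=10100 pc2: +4 =84
r21=10101 pc3: +8 =92
r22=10110 pc3: +8 =100
r23=10111 pc4: +16 =116
r24=11000 pc2: +4 =120
r25=11001 pc3: +8 =128
r26=11010 pc3: +8 =136
r27=11011 pc4: +16 =152
r28=11100 pc3: +8 =160
r29=11101 pc4: +16 =176
r30=11110 pc4: +16 =192
r31=11111 pc5: +32 =224
r32=100000 pc1: +2 =226
r33=100001 pc2: +4 =230
r34=100010 pc2: +4 =234
r35=100011 pc3: +8 =242
r36=100100 pc2: +4 =246
r37=100101 pc3: +8 =254
r38=100110 pc3: +8 =262
r39=100111 pc4: +16 =278
r40=101000 pc2: +4 =282
r41=101001 pc3: +8 =290
r42=101010 pc3: +8 =298
r43=101011 pc4: +16 =314
r44=101100 pc3: +8 =322
r45=101101 pc4: +16 =338
r46=101110 pc4: +16 =354
r47=101111 pc5: +32 =386
r48=110000 pc2: +4 =390
r49=110001 pc3: +8 =398
r50=110010 pc3: +8 =406
r51=110011 pc4: +16 =422
r52=110100 pc3: +8 =430
r53=110101 pc4: +16 =446
r54=110110 pc4: +16 =462
r55=110111 pc5: +32 =494
r56=111000 pc3: +8 =502
r57=111001 pc4: +16 =518
r58=111010 pc4: +16 =534
r59=111011 pc5: +32 =566
r60=111100 pc4: +16 =582
r61=111101 pc5: +32 =614
r62=111110 pc5: +32 =646
r63=111111 pc6: +64 =710
r64=1000000 pc1: +2 =712
r65=1000001 pc2: +4 =716
r66=1000010 pc2: +4 =720
r67=1000011 pc3: +8 =728
r68=1000100 pc2: +4 =732
r69=1000101 pc3: +8 =740
r70=1000110 pc3: +8 =748
r71=1000111 pc4: +16 =764
r72=1001000 pc2: +4 =768
r73=1001001 pc3: +8 =776
r74=1001010 pc3: +8 =784
r75=1001011 pc4: +16 =800
r76=1001100 pc3: +8 =808
r77=1001101 pc4: +16 =824
r78=1001110 pc4: +16 =840
r79=1001111 pc5: +32 =872
r80=1010000 pc2: +4 =876
r81=1010001 pc3: +8 =884
r82=1010010 pc3: +8 =892
r83=1010011 pc4: +16 =908
r84=1010100 pc3: +8 =916
r85=1010101 pc4: +16 =932
r86=1010110 pc4: +16 =948
r87=1010111 pc5: +32 =980
r88=1011000 pc3: +8 =988
r89=1011001 pc4: +16 =1004
r90=1011010 pc4: +16 =1020
r91=1011011 pc5: +32 =1052
r92=1011100 pc4: +16 =1068
r93=1011101 pc5: +32 =1100
r94=1011110 pc5: +32 =1132
r95=1011111 pc6: +64 =1196
r96=1100000 pc2: +4 =1200
r97=1100001 pc3: +8 =1208
r98=1100010 pc3: +8 =1216
r99=1100011 pc4: +16 =1232
r100=1100100 pc3: +8 =1240
r101=1100101 pc4: +16 =1256
r102=1100110 pc4: +16 =1272
r103=1100111 pc5: +32 =1304
r104=1101000 pc3: +8 =1312
r105=1101001 pc4: +16 =1328
r106=1101010 pc4: +16 =1344
r107=1101011 pc5: +32 =1376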